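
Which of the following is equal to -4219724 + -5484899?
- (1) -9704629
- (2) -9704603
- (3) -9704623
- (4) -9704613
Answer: 3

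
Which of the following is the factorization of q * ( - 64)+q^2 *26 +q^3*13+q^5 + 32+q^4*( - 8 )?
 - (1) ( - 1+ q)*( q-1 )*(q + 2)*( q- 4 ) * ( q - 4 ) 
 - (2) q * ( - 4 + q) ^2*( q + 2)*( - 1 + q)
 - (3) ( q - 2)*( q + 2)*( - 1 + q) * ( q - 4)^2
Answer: 1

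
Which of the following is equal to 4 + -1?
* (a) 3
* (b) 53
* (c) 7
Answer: a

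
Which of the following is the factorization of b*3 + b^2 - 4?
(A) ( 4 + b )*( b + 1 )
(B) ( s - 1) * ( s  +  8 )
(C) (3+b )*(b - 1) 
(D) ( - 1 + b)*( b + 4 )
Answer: D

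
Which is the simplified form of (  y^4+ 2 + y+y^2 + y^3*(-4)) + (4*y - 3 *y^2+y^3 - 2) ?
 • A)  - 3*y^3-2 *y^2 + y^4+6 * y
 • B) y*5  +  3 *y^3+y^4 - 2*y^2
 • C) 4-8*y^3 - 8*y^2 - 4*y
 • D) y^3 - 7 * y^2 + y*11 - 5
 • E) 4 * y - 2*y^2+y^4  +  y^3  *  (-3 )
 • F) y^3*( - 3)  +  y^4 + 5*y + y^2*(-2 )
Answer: F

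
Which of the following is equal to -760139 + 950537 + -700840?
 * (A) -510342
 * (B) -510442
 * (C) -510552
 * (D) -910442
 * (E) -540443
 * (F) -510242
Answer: B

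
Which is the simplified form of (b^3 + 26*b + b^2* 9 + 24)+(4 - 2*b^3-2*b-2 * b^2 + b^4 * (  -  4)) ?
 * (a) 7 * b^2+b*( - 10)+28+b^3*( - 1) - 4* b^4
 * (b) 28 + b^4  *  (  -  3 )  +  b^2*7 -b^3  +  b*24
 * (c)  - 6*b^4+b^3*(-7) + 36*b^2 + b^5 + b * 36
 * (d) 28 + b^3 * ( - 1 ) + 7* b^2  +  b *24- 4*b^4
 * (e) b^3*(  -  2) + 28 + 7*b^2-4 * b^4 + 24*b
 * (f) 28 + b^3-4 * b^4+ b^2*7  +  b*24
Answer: d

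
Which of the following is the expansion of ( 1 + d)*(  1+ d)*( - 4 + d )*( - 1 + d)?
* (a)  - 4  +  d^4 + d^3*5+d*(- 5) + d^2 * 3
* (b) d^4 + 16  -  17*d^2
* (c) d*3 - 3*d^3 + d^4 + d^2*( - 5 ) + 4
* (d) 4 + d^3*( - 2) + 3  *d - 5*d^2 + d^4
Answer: c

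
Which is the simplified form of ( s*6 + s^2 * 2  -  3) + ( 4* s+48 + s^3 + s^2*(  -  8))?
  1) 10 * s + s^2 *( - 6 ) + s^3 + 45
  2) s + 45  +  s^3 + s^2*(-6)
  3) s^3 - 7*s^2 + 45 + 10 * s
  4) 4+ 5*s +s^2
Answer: 1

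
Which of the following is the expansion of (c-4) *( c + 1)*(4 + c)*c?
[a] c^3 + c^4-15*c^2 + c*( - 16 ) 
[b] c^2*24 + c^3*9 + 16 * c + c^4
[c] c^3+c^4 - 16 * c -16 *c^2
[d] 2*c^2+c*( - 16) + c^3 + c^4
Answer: c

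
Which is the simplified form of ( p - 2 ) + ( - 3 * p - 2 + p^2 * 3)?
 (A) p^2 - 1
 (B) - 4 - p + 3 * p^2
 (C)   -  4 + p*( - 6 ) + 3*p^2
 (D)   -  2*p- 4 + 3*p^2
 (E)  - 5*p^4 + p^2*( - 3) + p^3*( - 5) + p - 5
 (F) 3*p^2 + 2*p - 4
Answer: D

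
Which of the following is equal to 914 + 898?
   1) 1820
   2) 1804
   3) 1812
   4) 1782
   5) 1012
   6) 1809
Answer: 3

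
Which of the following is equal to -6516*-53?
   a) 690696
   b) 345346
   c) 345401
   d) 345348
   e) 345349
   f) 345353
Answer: d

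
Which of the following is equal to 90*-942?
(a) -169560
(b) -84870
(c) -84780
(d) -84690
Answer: c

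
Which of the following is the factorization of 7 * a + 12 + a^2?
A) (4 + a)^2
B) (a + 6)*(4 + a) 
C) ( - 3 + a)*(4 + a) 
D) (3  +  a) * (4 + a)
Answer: D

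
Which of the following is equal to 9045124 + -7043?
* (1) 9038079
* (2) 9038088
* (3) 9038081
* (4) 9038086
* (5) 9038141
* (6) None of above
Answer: 3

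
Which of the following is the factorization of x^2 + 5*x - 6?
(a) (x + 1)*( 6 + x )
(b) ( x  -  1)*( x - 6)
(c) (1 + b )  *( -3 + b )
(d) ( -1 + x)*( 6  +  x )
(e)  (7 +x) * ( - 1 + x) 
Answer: d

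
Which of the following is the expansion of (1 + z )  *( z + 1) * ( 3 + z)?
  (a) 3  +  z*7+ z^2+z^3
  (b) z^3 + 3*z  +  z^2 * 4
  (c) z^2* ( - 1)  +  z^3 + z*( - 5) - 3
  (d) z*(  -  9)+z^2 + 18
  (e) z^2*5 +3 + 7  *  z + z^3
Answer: e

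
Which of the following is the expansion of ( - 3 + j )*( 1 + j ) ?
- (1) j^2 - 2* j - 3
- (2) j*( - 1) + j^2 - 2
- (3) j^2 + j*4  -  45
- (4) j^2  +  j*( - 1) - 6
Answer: 1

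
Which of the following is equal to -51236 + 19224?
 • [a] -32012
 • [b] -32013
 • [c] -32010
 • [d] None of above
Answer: a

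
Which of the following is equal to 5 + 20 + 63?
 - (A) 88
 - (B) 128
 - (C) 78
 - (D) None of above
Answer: A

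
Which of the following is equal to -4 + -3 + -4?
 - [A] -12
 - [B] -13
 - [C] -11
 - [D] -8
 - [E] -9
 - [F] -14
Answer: C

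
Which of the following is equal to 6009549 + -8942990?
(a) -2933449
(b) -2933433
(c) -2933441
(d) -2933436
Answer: c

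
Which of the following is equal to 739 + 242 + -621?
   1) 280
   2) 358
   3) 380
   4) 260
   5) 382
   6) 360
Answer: 6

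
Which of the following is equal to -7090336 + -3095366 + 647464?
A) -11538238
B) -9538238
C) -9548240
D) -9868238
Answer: B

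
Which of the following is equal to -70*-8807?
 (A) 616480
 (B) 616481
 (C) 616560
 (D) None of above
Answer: D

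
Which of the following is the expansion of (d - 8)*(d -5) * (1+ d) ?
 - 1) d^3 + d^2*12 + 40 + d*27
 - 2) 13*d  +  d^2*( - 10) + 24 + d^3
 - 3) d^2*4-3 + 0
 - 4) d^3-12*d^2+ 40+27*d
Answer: 4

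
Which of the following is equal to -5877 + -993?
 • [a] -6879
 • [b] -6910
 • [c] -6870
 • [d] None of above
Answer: c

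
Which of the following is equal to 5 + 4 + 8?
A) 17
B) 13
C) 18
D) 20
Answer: A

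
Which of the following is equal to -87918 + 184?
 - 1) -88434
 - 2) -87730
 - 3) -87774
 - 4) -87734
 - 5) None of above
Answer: 4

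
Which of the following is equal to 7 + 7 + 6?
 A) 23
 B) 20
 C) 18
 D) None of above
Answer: B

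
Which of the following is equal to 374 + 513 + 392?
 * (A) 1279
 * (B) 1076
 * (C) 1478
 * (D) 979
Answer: A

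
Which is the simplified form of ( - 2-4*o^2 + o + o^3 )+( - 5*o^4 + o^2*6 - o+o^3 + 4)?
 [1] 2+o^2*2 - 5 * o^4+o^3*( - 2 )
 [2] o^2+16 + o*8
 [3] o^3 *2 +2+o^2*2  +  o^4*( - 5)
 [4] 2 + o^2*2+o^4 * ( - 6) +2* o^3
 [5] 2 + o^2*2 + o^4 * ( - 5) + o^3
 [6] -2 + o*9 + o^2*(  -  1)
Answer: 3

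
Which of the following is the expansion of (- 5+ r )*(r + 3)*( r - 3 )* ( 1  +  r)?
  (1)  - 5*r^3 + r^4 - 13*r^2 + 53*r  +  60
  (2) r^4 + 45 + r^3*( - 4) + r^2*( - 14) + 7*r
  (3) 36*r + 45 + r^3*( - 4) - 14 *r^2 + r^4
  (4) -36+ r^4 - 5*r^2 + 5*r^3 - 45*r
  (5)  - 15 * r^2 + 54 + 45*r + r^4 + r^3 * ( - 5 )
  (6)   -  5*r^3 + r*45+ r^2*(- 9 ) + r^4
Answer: 3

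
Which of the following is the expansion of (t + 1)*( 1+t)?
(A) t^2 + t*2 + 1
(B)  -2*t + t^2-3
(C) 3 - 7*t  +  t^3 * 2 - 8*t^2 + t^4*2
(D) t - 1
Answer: A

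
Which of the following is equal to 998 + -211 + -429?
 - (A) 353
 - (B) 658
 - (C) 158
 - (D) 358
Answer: D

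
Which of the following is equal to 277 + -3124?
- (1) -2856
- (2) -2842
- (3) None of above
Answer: 3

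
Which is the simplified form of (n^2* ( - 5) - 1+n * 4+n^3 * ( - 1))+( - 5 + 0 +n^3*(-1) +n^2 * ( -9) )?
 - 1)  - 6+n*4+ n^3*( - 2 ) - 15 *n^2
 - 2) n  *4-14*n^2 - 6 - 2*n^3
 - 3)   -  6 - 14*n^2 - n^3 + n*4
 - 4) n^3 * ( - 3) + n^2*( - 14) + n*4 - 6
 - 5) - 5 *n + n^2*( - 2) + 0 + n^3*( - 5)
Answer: 2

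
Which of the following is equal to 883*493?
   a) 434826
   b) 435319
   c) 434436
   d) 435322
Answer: b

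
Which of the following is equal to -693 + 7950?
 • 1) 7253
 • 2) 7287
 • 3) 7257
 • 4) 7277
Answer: 3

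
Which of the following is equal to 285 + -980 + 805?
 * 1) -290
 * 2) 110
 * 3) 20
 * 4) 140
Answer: 2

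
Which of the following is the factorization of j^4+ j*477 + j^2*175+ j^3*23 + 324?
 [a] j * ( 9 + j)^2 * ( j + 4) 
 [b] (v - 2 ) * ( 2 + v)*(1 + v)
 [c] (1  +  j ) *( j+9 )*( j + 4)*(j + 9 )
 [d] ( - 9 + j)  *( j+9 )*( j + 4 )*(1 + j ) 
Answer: c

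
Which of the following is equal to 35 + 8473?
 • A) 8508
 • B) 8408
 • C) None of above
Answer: A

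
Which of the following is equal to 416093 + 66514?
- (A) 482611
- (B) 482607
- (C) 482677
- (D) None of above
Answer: B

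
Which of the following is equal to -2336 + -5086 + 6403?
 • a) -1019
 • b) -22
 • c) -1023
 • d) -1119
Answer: a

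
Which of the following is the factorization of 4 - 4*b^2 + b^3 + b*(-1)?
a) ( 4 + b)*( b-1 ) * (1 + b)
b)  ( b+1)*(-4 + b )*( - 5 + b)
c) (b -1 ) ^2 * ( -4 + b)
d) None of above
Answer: d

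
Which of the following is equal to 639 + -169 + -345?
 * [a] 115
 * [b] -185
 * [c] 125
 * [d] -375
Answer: c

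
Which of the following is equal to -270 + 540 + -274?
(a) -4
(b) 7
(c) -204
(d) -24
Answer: a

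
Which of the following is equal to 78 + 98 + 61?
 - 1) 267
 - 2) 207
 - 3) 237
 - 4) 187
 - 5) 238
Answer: 3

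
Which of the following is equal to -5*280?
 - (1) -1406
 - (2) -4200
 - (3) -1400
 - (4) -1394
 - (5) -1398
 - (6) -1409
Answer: 3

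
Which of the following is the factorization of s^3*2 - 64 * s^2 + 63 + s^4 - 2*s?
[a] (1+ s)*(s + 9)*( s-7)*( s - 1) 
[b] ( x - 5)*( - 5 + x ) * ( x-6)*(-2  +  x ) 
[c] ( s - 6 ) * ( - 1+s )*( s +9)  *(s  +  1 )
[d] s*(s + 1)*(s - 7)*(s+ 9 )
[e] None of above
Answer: a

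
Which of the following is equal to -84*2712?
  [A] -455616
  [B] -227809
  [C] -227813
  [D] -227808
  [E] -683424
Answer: D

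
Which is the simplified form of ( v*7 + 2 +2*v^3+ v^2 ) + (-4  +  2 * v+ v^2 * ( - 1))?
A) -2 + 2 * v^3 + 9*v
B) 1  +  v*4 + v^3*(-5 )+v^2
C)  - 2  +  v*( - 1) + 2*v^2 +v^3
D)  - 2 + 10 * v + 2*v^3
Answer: A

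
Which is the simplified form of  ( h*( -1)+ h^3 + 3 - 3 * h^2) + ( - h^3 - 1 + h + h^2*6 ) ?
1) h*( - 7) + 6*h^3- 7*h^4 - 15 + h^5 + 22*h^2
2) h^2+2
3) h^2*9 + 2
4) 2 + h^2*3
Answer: 4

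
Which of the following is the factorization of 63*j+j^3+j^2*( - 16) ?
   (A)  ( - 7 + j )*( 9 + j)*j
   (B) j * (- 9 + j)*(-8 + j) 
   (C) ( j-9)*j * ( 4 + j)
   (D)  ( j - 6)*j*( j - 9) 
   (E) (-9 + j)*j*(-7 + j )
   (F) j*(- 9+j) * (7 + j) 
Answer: E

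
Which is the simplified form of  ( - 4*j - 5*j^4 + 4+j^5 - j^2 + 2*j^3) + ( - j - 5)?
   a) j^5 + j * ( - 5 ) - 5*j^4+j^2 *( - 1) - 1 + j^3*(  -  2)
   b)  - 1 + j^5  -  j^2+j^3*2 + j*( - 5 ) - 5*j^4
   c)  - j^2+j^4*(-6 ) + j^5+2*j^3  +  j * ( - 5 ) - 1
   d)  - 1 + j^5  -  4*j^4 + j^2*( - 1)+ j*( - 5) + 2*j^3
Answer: b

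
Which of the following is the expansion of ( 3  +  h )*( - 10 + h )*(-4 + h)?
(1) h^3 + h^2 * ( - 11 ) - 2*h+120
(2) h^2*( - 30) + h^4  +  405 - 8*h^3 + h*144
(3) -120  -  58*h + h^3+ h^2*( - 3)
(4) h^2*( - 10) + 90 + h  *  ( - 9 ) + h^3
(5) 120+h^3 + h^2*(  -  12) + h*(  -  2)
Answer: 1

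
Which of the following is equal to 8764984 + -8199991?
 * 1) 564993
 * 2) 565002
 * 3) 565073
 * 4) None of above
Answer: 1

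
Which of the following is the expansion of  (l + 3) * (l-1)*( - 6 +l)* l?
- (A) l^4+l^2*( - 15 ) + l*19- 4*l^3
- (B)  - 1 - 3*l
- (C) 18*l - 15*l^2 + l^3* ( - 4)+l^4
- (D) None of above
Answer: C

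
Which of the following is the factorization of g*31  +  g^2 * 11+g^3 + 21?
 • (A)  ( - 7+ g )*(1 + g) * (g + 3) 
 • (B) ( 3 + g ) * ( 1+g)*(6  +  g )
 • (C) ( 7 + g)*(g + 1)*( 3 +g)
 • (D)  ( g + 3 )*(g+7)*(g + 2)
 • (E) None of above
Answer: C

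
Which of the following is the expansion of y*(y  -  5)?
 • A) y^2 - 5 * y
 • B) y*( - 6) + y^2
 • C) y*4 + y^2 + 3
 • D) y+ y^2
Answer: A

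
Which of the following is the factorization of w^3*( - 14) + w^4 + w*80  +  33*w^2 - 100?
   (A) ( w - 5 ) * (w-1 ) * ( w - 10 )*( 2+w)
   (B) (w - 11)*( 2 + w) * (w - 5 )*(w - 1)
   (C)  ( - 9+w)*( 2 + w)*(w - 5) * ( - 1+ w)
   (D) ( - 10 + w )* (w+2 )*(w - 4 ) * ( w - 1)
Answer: A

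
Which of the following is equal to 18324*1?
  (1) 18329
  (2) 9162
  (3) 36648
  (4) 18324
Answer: 4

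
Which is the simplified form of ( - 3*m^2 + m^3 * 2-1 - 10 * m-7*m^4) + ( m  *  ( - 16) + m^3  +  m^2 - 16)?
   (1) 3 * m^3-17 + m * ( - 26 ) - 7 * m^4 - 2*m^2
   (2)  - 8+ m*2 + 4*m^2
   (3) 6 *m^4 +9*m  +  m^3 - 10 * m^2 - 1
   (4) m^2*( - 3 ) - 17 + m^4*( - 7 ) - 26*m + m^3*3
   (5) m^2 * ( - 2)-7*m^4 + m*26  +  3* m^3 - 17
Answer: 1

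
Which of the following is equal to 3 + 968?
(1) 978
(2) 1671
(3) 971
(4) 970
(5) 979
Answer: 3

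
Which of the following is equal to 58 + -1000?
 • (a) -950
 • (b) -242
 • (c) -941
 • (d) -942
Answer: d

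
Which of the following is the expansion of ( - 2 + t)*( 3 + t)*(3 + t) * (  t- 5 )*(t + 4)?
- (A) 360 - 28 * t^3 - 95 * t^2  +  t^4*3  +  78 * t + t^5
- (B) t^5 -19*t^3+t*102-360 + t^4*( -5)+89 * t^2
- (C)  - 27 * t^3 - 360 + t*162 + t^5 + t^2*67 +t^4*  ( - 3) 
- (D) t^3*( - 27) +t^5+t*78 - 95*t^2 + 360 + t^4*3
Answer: D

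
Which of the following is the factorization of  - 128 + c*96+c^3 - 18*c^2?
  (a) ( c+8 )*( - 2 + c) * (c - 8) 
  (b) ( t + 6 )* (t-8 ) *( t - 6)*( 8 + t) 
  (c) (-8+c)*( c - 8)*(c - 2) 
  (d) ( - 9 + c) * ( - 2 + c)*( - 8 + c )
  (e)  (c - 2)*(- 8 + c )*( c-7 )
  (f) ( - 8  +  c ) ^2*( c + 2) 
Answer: c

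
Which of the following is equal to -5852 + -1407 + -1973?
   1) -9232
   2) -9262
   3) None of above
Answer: 1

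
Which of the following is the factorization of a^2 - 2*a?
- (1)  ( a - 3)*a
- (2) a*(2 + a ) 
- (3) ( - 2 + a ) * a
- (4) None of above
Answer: 3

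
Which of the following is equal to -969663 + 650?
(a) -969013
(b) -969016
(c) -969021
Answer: a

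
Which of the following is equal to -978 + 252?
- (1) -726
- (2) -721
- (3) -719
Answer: 1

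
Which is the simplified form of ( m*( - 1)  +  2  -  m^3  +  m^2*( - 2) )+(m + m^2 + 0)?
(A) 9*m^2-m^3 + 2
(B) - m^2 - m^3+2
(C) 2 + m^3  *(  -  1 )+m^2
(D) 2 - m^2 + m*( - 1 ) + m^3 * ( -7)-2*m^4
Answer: B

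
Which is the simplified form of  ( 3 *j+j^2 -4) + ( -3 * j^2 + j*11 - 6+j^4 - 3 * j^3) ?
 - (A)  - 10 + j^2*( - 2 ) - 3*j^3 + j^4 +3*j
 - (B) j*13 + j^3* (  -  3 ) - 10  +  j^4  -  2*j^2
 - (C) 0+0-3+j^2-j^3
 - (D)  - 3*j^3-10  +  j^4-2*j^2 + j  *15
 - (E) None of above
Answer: E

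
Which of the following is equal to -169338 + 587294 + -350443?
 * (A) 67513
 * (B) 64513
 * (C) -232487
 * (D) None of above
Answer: A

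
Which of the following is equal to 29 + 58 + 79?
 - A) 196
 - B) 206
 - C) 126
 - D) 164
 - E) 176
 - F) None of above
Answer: F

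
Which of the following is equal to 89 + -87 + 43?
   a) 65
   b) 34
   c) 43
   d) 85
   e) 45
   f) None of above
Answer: e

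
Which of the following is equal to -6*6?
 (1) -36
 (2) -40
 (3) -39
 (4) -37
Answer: 1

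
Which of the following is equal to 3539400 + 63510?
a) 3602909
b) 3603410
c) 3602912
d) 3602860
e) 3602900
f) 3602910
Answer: f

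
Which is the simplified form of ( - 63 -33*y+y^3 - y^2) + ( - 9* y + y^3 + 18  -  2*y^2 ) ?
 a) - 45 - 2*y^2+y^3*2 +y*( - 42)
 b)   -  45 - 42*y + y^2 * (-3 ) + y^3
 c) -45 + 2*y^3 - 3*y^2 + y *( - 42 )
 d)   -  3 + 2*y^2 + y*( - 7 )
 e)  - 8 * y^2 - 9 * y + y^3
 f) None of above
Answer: c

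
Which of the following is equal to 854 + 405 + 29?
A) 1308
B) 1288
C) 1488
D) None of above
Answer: B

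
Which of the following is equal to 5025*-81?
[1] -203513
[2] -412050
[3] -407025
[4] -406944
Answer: 3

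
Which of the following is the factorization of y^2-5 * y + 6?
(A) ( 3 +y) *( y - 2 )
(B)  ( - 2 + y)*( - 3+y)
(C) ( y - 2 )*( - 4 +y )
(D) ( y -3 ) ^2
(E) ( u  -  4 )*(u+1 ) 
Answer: B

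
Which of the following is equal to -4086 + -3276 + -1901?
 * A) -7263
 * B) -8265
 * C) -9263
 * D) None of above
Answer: C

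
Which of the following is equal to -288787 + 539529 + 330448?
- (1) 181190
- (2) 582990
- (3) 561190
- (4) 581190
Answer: 4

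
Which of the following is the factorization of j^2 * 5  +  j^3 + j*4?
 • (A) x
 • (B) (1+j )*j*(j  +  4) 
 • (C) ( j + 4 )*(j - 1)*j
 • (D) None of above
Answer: B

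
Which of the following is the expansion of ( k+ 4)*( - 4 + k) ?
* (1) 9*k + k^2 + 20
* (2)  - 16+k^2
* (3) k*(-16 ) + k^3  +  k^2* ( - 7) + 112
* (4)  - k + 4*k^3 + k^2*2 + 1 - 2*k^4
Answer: 2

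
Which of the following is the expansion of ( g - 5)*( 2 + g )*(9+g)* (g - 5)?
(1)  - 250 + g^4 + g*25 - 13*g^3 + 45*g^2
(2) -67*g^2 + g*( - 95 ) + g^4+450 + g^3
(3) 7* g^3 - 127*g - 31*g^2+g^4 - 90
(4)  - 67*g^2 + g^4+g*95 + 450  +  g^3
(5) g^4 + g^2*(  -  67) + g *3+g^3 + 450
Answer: 4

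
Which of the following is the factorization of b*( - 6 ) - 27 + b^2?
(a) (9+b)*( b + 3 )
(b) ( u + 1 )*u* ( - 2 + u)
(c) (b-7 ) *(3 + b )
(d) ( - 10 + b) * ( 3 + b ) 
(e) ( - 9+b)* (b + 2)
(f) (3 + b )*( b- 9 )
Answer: f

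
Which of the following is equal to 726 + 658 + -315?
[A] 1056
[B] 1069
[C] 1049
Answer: B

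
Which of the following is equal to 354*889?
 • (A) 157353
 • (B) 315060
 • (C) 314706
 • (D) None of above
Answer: C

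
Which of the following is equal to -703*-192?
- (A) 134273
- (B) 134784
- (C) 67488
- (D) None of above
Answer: D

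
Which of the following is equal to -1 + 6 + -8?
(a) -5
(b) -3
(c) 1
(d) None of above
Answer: b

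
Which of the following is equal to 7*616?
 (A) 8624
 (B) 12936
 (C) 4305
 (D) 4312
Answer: D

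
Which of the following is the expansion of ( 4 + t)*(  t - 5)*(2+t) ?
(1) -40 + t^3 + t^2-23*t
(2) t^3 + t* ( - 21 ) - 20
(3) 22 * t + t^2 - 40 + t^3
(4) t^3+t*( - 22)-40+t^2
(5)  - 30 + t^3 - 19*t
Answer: 4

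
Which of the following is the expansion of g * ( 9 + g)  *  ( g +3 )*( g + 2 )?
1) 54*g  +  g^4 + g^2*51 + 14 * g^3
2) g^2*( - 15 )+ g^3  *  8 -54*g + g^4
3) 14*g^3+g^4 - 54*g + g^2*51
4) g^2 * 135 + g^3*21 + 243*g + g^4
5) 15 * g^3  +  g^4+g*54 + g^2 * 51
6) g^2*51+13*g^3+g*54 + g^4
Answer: 1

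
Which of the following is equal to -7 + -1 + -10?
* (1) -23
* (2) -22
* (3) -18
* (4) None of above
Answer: 3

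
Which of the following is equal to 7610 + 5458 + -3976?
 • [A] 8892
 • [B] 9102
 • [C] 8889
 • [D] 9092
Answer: D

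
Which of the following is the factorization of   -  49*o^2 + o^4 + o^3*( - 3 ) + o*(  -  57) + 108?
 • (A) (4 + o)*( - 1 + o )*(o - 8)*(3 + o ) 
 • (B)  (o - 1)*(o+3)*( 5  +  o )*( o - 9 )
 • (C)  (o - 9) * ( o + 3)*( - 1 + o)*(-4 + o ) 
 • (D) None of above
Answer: D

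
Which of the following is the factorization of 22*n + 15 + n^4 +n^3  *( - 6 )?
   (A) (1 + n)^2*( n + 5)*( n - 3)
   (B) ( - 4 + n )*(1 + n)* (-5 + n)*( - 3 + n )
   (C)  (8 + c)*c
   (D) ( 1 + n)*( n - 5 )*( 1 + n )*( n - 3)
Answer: D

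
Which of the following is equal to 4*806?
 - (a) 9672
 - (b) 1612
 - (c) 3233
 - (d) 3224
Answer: d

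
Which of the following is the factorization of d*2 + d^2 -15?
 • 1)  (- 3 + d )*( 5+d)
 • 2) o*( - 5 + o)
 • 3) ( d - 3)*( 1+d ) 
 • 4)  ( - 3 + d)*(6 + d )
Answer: 1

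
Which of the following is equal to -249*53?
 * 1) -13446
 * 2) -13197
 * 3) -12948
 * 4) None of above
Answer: 2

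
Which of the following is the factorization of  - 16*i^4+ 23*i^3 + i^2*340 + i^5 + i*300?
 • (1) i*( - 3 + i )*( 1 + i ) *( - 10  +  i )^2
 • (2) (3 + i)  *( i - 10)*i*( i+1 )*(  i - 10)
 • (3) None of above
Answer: 2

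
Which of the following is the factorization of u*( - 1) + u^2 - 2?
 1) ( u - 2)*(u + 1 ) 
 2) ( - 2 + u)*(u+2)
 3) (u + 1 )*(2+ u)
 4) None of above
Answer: 1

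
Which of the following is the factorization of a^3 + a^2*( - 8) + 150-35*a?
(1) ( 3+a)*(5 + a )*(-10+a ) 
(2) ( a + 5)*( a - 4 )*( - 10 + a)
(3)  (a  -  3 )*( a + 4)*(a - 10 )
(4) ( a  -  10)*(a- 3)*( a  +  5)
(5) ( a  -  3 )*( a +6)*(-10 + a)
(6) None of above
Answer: 4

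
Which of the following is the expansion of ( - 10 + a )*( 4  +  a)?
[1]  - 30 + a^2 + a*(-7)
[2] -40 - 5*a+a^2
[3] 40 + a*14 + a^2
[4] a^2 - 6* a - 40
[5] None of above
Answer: 4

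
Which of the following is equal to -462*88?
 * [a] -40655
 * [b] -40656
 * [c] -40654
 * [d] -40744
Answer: b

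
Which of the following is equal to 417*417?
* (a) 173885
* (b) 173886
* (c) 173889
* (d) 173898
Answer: c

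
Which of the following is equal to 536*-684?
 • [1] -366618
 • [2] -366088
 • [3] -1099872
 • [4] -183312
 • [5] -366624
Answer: 5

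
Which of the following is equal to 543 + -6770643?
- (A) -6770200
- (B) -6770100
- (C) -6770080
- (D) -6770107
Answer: B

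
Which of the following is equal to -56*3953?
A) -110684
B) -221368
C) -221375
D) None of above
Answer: B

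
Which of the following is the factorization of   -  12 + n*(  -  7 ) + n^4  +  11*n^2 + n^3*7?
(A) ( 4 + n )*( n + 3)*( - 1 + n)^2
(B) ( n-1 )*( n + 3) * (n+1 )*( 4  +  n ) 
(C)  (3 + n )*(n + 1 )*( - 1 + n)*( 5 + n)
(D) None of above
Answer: B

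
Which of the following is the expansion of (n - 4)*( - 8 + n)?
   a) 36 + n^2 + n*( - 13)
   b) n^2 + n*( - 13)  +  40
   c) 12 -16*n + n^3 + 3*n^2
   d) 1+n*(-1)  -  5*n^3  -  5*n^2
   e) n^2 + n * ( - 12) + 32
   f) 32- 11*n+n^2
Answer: e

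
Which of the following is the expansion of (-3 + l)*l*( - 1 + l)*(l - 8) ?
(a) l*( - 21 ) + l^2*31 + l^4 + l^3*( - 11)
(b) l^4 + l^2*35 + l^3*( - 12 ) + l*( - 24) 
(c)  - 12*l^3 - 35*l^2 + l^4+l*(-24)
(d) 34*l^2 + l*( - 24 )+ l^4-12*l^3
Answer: b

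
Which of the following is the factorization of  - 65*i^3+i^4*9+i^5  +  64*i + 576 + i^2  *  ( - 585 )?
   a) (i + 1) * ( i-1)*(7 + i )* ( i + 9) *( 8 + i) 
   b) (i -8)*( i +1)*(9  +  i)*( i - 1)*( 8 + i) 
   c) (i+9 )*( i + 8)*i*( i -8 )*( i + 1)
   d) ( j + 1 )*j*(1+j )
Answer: b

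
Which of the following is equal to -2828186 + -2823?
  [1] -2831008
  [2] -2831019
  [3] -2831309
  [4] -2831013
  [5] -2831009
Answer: 5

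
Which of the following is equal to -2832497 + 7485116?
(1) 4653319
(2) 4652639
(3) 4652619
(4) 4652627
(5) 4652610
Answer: 3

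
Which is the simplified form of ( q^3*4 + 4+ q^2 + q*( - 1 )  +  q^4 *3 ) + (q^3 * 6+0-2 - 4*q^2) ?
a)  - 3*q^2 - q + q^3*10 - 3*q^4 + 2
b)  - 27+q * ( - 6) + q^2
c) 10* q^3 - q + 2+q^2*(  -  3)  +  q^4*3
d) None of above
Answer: c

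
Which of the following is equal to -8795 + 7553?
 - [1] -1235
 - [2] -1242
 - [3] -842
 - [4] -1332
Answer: 2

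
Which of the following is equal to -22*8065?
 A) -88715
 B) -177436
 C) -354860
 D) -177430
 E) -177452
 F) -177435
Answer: D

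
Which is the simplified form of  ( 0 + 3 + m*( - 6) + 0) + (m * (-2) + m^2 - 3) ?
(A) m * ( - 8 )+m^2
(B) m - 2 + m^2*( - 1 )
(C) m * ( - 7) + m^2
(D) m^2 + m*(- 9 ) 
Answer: A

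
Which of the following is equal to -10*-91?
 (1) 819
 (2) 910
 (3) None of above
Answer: 2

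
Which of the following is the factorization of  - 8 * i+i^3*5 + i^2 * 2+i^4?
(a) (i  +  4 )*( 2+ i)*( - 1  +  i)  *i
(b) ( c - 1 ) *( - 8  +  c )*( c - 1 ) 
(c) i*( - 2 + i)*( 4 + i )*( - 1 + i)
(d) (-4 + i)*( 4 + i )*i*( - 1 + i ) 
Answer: a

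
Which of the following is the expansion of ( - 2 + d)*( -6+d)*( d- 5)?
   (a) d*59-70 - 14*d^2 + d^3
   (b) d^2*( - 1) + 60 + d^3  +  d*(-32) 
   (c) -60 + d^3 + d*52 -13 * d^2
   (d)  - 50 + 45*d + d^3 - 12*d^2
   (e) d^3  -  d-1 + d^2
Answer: c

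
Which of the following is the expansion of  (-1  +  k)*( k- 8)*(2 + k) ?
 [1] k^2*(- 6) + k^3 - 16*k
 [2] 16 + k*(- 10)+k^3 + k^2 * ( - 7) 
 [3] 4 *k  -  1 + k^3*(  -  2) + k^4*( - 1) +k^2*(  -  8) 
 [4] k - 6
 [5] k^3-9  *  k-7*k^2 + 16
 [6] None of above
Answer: 2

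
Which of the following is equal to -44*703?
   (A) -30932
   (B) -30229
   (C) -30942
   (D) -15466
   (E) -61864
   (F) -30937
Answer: A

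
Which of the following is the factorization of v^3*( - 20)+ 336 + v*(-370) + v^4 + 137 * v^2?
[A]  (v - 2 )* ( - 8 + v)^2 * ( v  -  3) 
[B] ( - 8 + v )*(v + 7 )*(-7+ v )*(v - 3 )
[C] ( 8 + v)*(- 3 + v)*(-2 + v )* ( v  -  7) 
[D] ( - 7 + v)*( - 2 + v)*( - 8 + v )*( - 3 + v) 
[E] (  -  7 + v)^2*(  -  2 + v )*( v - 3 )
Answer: D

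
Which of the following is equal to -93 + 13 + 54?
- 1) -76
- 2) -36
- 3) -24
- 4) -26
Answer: 4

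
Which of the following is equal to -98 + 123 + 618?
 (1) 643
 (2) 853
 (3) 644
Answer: 1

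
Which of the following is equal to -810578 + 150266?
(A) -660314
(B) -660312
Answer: B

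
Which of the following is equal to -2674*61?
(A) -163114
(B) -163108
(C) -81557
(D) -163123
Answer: A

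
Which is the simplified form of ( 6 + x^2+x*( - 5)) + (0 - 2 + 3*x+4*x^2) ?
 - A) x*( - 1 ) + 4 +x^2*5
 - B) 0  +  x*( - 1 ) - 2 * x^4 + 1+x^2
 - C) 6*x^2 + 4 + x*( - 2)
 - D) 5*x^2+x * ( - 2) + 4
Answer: D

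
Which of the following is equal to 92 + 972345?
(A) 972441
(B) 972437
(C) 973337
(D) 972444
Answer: B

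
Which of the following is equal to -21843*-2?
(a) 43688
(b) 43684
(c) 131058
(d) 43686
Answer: d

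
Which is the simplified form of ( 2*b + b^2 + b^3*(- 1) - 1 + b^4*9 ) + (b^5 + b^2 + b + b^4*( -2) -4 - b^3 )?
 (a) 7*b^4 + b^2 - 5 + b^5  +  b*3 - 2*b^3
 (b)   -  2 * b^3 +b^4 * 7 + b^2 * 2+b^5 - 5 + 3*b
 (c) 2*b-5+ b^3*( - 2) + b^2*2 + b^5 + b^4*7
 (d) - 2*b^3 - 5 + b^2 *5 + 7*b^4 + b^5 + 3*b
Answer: b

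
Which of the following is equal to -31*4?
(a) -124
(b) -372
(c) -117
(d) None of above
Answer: a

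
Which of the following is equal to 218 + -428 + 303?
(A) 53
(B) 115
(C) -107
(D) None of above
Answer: D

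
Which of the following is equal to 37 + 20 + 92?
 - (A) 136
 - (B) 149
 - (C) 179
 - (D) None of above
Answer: B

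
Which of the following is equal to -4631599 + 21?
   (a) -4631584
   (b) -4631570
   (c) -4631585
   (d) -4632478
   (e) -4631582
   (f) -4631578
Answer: f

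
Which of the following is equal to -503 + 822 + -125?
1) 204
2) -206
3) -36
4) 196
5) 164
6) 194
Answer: 6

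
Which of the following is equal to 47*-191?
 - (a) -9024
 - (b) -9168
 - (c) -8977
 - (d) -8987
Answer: c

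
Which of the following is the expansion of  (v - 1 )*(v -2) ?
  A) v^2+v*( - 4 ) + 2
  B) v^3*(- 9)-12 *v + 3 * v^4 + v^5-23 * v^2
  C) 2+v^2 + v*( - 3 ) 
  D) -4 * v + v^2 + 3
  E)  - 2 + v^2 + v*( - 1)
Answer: C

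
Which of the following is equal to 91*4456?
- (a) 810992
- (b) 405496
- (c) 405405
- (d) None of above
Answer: b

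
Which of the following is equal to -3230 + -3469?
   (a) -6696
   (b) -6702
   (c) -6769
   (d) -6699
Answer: d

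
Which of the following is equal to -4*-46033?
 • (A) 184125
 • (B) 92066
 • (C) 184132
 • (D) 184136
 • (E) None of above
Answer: C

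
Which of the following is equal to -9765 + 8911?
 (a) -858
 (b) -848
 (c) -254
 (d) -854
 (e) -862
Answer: d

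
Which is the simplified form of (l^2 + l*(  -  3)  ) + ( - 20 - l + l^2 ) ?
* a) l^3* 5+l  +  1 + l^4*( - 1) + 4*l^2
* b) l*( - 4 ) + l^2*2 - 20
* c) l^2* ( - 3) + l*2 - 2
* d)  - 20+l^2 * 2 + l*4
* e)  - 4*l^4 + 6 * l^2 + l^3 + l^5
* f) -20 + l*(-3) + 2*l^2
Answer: b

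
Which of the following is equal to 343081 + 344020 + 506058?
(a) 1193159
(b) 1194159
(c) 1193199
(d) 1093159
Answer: a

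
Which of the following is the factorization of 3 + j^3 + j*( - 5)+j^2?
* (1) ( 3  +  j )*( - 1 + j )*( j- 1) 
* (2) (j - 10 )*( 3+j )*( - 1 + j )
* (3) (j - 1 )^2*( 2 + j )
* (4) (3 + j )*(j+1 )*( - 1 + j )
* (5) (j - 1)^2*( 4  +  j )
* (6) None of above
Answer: 1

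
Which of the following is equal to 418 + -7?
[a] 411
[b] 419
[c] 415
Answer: a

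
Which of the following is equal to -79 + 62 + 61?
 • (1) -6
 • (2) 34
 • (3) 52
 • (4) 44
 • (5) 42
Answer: 4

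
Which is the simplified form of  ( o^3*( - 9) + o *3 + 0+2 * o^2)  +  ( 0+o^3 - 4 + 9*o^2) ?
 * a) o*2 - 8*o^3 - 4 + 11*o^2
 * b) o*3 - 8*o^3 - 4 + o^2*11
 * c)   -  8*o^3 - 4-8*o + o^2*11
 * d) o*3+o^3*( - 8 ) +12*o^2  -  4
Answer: b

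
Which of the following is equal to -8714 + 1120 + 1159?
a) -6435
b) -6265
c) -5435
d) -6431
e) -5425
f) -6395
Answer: a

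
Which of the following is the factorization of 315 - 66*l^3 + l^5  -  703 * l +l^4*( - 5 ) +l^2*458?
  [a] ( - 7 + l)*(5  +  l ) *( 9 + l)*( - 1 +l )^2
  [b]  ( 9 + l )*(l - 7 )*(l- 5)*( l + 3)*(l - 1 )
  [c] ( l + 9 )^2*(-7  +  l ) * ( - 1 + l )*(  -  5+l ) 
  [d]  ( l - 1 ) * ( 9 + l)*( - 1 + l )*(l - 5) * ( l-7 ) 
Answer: d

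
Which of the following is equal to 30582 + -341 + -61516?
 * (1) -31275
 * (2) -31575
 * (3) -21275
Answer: 1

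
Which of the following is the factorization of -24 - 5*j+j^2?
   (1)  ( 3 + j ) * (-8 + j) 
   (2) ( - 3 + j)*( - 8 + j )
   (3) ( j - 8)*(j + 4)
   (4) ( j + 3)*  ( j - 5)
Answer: 1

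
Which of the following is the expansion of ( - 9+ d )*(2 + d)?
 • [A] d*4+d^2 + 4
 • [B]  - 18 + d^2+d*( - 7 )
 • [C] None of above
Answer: B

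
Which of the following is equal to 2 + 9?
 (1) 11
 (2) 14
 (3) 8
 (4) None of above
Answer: 1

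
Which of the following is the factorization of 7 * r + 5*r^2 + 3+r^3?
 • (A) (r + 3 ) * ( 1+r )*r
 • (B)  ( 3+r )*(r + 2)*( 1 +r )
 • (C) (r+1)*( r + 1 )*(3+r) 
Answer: C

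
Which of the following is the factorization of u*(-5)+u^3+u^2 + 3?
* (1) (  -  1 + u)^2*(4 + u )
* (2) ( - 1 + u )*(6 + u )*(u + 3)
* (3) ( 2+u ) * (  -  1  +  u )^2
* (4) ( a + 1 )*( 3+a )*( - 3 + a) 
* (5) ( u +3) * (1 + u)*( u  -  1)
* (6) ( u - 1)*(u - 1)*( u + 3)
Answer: 6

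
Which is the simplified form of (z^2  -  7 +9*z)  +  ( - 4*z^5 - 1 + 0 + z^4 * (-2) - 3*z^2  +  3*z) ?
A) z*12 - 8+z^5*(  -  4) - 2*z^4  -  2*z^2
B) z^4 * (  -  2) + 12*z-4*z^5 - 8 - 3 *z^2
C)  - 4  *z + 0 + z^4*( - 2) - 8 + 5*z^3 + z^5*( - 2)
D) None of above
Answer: A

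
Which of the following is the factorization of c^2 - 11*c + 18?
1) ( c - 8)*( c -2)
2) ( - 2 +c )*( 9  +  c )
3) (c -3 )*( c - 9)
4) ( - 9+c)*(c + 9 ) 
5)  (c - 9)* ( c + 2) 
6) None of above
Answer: 6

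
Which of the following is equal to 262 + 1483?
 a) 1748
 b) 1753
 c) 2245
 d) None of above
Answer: d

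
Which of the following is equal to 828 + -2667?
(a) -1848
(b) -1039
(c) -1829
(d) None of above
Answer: d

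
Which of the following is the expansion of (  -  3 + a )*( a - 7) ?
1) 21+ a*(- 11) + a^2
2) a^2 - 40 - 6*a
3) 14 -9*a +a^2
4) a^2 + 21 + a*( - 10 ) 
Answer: 4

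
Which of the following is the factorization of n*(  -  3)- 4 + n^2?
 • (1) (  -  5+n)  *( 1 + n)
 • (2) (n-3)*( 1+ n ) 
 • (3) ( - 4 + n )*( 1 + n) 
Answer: 3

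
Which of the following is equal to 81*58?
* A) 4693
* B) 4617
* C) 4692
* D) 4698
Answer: D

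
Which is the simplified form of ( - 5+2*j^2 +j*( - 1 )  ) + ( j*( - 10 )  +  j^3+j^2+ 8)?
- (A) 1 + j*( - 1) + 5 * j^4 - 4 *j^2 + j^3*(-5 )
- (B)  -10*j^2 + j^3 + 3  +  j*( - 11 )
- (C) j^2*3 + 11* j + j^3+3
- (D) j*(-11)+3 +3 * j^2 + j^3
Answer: D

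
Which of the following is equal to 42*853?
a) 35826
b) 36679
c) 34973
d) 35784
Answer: a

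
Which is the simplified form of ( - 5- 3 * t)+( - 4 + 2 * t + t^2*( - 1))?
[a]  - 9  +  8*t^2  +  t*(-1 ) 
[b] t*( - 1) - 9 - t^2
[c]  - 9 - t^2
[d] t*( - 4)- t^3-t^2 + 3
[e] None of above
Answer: b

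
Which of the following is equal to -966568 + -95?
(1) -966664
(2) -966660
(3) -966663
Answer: 3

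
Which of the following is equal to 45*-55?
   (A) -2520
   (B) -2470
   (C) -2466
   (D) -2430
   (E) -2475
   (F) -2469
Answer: E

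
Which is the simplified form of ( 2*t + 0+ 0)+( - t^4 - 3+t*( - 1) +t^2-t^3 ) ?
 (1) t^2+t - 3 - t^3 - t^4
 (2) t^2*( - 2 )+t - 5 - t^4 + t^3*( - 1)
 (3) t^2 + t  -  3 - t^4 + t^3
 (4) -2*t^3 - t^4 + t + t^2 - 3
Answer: 1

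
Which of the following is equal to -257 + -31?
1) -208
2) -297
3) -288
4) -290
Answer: 3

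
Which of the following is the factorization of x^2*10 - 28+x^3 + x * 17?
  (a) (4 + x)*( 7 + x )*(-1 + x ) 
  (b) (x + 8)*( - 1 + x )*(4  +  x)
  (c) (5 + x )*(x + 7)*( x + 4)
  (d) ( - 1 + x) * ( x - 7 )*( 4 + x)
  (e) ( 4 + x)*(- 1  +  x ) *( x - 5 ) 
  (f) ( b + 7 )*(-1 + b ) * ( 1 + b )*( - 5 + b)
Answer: a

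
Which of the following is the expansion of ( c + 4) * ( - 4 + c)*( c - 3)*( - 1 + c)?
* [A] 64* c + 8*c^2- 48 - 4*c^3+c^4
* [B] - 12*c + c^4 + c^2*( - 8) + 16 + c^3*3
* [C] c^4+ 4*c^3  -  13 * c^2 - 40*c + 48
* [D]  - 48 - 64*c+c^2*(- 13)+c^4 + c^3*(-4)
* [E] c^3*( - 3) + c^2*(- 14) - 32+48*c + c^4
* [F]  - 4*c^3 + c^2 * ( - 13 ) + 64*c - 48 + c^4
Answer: F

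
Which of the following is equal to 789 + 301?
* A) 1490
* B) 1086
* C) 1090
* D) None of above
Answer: C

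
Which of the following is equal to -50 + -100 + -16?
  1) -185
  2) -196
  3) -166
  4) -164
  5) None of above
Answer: 3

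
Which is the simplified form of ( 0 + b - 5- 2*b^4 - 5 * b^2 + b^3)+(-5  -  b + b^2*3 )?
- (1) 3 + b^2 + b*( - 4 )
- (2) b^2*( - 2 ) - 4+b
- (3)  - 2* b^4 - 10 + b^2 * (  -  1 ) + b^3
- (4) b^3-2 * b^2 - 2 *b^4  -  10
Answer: 4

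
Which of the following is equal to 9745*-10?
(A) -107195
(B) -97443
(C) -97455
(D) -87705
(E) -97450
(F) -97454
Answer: E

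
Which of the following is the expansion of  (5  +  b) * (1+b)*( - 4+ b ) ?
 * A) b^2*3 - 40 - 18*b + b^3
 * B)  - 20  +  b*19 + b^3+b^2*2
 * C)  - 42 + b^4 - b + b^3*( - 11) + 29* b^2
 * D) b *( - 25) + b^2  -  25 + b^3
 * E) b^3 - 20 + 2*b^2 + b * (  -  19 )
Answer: E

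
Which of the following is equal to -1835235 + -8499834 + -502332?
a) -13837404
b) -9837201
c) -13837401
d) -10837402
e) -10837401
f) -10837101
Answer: e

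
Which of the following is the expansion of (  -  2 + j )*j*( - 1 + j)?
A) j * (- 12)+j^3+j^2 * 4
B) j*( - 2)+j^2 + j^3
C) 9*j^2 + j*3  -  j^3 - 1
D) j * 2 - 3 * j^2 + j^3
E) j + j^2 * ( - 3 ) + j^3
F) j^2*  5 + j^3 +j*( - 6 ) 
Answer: D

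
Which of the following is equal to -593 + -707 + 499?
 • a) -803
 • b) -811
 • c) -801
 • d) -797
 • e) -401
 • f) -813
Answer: c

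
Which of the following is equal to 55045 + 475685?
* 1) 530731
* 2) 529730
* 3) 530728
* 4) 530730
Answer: 4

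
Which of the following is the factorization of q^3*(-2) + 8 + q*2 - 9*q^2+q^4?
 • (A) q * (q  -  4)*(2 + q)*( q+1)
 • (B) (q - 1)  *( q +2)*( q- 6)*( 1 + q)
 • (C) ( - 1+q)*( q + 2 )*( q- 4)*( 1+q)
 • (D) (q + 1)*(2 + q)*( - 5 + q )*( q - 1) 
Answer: C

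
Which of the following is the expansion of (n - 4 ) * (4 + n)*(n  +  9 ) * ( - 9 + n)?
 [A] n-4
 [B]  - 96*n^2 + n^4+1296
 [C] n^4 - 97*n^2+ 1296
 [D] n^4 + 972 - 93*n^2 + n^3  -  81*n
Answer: C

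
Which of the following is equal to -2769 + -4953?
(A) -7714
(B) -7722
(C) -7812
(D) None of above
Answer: B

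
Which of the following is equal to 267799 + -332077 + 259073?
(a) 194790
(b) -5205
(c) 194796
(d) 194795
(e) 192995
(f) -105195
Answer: d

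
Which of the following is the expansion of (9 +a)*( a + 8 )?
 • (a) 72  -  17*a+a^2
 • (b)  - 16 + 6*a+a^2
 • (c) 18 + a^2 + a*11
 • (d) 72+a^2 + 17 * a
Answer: d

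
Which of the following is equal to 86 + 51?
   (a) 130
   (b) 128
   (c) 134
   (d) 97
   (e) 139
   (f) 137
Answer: f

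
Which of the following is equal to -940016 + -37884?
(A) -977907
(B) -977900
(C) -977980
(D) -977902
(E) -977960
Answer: B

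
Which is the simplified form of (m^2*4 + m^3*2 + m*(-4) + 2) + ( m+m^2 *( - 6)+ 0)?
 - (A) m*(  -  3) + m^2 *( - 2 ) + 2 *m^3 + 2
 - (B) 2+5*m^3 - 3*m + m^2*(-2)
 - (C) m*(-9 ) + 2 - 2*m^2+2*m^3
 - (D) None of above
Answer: A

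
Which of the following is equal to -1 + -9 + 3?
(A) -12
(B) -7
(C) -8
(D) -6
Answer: B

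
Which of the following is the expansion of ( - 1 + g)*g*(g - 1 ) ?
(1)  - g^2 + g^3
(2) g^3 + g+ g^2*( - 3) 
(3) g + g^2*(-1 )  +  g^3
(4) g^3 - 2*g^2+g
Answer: 4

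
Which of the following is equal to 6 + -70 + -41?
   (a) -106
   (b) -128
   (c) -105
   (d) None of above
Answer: c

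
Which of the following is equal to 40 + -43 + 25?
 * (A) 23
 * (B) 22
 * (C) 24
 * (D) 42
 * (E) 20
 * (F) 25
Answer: B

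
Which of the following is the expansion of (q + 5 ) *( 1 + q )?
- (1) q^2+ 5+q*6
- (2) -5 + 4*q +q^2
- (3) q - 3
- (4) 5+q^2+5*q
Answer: 1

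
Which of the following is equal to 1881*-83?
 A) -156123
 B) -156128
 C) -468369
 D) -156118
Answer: A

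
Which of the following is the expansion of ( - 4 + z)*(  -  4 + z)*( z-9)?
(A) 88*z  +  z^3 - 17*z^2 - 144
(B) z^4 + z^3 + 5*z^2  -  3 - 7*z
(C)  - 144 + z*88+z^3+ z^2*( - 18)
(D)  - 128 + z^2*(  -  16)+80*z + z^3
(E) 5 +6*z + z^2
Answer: A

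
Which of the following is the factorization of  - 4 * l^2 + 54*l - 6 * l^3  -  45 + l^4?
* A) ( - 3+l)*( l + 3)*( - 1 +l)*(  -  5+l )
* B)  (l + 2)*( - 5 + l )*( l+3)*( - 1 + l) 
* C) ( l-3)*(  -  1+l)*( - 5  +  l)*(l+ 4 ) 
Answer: A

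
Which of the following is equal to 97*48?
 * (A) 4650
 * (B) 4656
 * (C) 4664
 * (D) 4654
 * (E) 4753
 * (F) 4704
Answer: B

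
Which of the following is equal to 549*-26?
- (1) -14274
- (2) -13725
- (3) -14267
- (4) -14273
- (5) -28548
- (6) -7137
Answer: 1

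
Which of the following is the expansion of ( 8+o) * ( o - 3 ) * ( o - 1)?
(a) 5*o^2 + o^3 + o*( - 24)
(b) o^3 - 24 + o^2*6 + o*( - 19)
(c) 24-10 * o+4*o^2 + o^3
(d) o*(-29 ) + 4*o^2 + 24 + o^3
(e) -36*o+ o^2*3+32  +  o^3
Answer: d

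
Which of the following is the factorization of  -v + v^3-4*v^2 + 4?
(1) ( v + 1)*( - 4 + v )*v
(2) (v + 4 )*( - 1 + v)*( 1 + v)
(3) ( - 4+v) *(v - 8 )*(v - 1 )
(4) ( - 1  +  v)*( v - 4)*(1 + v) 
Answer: 4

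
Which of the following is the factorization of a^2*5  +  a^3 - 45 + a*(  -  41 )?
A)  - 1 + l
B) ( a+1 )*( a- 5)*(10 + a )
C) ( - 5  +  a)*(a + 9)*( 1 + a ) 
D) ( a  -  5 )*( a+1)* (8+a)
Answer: C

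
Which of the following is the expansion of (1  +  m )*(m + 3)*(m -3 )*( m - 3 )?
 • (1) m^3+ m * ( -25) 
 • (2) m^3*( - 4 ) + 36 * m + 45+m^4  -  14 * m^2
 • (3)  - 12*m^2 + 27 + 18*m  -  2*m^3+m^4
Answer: 3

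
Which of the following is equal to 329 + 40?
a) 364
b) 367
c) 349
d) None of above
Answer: d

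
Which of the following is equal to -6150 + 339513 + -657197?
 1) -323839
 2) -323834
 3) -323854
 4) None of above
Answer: 2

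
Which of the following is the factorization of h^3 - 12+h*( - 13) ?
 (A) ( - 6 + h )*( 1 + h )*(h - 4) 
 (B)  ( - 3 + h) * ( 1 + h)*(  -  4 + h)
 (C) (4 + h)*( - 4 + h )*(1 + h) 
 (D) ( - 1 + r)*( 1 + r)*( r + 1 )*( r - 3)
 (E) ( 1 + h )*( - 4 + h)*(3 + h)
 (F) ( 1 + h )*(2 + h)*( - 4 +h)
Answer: E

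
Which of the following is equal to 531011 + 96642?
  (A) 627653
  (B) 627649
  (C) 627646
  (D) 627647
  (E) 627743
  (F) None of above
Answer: A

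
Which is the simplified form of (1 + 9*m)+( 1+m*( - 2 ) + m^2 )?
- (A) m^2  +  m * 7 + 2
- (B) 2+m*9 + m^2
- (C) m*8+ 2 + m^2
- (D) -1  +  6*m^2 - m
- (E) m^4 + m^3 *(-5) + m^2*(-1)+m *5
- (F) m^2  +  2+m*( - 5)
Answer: A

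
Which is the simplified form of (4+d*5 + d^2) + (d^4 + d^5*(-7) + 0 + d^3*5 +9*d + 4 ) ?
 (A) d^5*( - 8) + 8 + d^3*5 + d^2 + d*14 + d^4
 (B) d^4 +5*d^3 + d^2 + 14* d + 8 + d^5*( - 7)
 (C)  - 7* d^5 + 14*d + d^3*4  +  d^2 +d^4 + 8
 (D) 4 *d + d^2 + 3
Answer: B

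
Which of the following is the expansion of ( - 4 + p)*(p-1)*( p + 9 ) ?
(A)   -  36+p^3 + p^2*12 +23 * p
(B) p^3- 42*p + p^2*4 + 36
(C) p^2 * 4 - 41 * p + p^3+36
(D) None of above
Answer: C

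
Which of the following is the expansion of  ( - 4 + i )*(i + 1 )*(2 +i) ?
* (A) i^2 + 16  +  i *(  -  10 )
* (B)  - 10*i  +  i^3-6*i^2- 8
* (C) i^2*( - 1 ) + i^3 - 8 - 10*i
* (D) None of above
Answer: C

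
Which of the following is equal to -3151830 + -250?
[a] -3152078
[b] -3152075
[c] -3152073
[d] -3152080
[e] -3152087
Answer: d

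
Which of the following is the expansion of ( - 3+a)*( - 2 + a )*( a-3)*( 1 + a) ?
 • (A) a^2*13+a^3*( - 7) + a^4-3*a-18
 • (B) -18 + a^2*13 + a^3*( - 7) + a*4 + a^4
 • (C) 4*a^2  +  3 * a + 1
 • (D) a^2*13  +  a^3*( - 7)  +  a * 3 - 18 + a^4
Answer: D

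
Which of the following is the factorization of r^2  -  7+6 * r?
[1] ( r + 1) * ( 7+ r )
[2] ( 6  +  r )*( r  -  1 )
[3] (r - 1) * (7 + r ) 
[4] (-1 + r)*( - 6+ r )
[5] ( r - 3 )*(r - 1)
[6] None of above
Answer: 3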